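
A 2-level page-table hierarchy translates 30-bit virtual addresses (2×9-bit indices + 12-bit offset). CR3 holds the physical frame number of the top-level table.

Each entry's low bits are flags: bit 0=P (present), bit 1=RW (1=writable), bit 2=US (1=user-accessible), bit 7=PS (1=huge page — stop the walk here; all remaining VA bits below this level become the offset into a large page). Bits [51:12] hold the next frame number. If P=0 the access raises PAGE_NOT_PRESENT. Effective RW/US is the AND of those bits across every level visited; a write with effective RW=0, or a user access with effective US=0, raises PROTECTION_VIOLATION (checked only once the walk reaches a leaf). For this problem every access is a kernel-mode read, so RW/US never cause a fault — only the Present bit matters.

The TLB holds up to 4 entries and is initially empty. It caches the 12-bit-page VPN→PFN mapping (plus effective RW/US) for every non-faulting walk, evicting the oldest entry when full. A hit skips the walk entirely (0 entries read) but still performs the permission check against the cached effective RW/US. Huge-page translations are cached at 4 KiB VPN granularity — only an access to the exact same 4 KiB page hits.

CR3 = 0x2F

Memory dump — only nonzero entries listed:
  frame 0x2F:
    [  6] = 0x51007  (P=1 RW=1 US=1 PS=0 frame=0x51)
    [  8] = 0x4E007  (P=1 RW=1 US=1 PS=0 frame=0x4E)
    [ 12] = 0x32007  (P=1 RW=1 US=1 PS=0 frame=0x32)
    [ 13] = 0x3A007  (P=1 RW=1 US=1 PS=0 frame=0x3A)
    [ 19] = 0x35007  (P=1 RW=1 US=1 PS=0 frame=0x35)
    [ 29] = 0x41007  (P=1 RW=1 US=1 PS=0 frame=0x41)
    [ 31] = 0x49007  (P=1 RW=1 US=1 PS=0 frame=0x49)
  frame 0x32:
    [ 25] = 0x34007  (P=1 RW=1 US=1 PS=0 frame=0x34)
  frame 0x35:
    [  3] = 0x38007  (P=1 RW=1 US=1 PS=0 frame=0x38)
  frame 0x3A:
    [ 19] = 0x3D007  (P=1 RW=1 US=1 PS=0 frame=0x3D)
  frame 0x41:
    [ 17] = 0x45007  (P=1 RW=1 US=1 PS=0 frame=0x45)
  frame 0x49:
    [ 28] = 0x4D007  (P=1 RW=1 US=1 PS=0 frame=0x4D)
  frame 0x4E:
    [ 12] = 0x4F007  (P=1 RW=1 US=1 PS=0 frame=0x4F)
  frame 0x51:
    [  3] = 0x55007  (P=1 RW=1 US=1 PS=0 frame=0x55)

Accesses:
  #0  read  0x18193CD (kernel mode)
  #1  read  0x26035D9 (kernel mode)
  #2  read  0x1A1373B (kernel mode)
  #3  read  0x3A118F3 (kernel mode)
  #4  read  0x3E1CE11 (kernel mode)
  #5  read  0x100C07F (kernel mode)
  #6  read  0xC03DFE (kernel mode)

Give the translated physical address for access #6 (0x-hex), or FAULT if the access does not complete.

Per-access translation:
#0 VA=0x18193CD (r,kernel):
  L0 @0x2F[12] → 0x32007  P=1,RW=1,US=1,PS=0
  L1 @0x32[25] → 0x34007  P=1,RW=1,US=1,PS=0
  ⇒ phys 0x343CD  [2 reads]
#1 VA=0x26035D9 (r,kernel):
  L0 @0x2F[19] → 0x35007  P=1,RW=1,US=1,PS=0
  L1 @0x35[3] → 0x38007  P=1,RW=1,US=1,PS=0
  ⇒ phys 0x385D9  [2 reads]
#2 VA=0x1A1373B (r,kernel):
  L0 @0x2F[13] → 0x3A007  P=1,RW=1,US=1,PS=0
  L1 @0x3A[19] → 0x3D007  P=1,RW=1,US=1,PS=0
  ⇒ phys 0x3D73B  [2 reads]
#3 VA=0x3A118F3 (r,kernel):
  L0 @0x2F[29] → 0x41007  P=1,RW=1,US=1,PS=0
  L1 @0x41[17] → 0x45007  P=1,RW=1,US=1,PS=0
  ⇒ phys 0x458F3  [2 reads]
#4 VA=0x3E1CE11 (r,kernel):
  L0 @0x2F[31] → 0x49007  P=1,RW=1,US=1,PS=0
  L1 @0x49[28] → 0x4D007  P=1,RW=1,US=1,PS=0
  ⇒ phys 0x4DE11  [2 reads]
#5 VA=0x100C07F (r,kernel):
  L0 @0x2F[8] → 0x4E007  P=1,RW=1,US=1,PS=0
  L1 @0x4E[12] → 0x4F007  P=1,RW=1,US=1,PS=0
  ⇒ phys 0x4F07F  [2 reads]
#6 VA=0xC03DFE (r,kernel):
  L0 @0x2F[6] → 0x51007  P=1,RW=1,US=1,PS=0
  L1 @0x51[3] → 0x55007  P=1,RW=1,US=1,PS=0
  ⇒ phys 0x55DFE  [2 reads]

Access #6 PA: 0x55DFE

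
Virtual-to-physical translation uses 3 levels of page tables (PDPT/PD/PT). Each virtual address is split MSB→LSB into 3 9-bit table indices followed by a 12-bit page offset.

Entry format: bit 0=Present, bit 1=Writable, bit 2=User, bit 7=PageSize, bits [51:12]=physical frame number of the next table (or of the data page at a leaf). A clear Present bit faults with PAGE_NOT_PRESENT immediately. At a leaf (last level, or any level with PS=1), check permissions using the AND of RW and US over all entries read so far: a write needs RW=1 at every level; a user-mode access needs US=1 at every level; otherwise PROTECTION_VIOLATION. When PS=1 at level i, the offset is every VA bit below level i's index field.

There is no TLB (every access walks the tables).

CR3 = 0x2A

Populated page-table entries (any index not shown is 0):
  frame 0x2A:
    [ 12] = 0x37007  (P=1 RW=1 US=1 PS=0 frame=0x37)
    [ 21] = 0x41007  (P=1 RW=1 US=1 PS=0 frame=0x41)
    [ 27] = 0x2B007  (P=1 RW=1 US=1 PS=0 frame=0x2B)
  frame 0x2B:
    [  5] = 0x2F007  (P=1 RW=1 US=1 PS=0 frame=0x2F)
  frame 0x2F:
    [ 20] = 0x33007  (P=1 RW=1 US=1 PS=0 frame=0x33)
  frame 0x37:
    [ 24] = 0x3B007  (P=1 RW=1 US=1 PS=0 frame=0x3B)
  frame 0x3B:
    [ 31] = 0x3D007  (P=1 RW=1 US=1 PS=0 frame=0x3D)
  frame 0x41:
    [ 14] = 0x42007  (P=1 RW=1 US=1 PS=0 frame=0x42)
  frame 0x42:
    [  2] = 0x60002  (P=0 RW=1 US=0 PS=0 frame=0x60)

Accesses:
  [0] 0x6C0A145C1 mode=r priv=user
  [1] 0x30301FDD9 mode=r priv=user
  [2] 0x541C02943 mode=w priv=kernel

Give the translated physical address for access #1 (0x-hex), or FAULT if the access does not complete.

Trace:
#0 VA=0x6C0A145C1 (r,user):
  L0 @0x2A[27] → 0x2B007  P=1,RW=1,US=1,PS=0
  L1 @0x2B[5] → 0x2F007  P=1,RW=1,US=1,PS=0
  L2 @0x2F[20] → 0x33007  P=1,RW=1,US=1,PS=0
  ✓ 0x335C1  — 3 lookups
#1 VA=0x30301FDD9 (r,user):
  L0 @0x2A[12] → 0x37007  P=1,RW=1,US=1,PS=0
  L1 @0x37[24] → 0x3B007  P=1,RW=1,US=1,PS=0
  L2 @0x3B[31] → 0x3D007  P=1,RW=1,US=1,PS=0
  ✓ 0x3DDD9  — 3 lookups
#2 VA=0x541C02943 (w,kernel):
  L0 @0x2A[21] → 0x41007  P=1,RW=1,US=1,PS=0
  L1 @0x41[14] → 0x42007  P=1,RW=1,US=1,PS=0
  L2 @0x42[2] → 0x60002  P=0,RW=1,US=0,PS=0
  ⇒ fault: PAGE_NOT_PRESENT  — 3 lookups

Access #1 PA: 0x3DDD9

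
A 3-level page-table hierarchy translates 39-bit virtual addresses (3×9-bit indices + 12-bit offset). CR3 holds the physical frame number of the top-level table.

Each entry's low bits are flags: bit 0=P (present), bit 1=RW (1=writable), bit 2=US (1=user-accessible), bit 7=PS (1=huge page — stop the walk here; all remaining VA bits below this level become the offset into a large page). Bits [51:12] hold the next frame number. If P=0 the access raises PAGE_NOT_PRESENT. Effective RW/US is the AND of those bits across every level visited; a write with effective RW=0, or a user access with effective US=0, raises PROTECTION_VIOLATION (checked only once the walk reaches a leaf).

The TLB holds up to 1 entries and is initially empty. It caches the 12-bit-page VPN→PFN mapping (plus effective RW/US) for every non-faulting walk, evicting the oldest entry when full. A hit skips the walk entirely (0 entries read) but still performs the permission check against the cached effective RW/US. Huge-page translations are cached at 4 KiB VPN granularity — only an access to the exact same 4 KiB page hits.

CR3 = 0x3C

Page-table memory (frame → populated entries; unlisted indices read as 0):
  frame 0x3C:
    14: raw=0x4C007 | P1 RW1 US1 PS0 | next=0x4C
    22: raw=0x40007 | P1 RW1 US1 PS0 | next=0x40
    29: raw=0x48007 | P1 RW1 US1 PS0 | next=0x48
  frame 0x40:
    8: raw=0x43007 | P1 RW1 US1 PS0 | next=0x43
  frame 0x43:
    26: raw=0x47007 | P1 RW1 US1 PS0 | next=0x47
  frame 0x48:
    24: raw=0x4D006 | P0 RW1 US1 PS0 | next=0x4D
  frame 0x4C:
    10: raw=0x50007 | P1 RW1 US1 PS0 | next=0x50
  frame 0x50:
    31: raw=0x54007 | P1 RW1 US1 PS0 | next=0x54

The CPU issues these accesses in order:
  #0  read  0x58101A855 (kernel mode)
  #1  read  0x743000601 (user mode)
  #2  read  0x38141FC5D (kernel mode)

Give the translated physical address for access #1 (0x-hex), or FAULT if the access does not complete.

Per-access translation:
#0 VA=0x58101A855 (r,kernel):
  L0: frame=0x3C idx=22 entry=0x40007 [P=1 RW=1 US=1 PS=0]
  L1: frame=0x40 idx=8 entry=0x43007 [P=1 RW=1 US=1 PS=0]
  L2: frame=0x43 idx=26 entry=0x47007 [P=1 RW=1 US=1 PS=0]
  ✓ 0x47855  — 3 lookups
#1 VA=0x743000601 (r,user):
  L0: frame=0x3C idx=29 entry=0x48007 [P=1 RW=1 US=1 PS=0]
  L1: frame=0x48 idx=24 entry=0x4D006 [P=0 RW=1 US=1 PS=0]
  → PAGE_NOT_PRESENT  (2 entries read)
#2 VA=0x38141FC5D (r,kernel):
  L0: frame=0x3C idx=14 entry=0x4C007 [P=1 RW=1 US=1 PS=0]
  L1: frame=0x4C idx=10 entry=0x50007 [P=1 RW=1 US=1 PS=0]
  L2: frame=0x50 idx=31 entry=0x54007 [P=1 RW=1 US=1 PS=0]
  ✓ 0x54C5D  — 3 lookups

Access #1 PA: FAULT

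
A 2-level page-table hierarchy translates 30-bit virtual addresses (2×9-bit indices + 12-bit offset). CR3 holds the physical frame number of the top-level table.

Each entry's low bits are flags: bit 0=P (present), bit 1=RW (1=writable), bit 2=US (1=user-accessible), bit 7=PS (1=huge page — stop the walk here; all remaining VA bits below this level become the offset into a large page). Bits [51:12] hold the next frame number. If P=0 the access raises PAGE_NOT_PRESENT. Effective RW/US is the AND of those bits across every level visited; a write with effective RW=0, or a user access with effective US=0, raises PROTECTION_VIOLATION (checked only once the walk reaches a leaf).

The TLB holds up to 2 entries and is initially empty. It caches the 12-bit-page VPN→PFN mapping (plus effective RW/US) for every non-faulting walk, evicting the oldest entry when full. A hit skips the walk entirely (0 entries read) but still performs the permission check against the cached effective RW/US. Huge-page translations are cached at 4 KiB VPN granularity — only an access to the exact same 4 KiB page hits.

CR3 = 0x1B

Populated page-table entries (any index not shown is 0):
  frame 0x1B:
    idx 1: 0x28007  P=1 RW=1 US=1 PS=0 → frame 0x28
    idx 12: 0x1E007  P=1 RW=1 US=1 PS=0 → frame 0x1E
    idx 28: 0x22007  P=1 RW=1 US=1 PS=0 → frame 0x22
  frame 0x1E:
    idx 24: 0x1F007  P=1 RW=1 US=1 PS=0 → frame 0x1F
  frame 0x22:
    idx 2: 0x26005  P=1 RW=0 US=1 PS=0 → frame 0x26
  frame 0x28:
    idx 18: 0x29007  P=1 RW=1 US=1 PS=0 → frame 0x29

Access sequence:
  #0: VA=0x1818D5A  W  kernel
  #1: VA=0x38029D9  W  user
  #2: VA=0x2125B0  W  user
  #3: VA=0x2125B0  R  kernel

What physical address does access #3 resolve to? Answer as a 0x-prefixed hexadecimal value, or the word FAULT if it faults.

Per-access translation:
#0 VA=0x1818D5A (w,kernel):
  L0: frame=0x1B idx=12 entry=0x1E007 [P=1 RW=1 US=1 PS=0]
  L1: frame=0x1E idx=24 entry=0x1F007 [P=1 RW=1 US=1 PS=0]
  ⇒ phys 0x1FD5A  [2 reads]
#1 VA=0x38029D9 (w,user):
  L0: frame=0x1B idx=28 entry=0x22007 [P=1 RW=1 US=1 PS=0]
  L1: frame=0x22 idx=2 entry=0x26005 [P=1 RW=0 US=1 PS=0]
  ⇒ fault: PROTECTION_VIOLATION  — 2 lookups
#2 VA=0x2125B0 (w,user):
  L0: frame=0x1B idx=1 entry=0x28007 [P=1 RW=1 US=1 PS=0]
  L1: frame=0x28 idx=18 entry=0x29007 [P=1 RW=1 US=1 PS=0]
  ⇒ phys 0x295B0  [2 reads]
#3 VA=0x2125B0 (r,kernel):
  TLB hit vpn=0x212 → PA=0x295B0

Access #3 PA: 0x295B0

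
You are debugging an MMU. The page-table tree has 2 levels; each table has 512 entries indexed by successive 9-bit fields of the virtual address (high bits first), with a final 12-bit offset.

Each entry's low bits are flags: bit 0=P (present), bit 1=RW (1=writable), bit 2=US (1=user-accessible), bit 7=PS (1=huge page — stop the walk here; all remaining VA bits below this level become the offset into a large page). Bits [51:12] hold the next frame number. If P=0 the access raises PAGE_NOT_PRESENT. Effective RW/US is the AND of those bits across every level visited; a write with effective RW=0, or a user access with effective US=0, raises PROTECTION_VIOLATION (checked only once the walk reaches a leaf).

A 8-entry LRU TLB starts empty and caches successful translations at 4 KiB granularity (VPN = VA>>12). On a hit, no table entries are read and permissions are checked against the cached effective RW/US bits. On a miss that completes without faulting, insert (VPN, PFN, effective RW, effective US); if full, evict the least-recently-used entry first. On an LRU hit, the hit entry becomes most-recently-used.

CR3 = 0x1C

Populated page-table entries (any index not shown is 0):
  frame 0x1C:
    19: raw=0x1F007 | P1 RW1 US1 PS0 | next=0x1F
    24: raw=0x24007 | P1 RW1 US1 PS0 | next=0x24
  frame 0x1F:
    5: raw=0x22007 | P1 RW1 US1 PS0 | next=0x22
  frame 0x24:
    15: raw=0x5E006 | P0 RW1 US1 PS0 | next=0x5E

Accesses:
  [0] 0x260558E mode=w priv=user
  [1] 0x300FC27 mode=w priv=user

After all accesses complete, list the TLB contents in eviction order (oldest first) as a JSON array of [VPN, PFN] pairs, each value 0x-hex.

Per-access translation:
#0 VA=0x260558E (w,user):
  lvl0: tbl 0x1C, slot 19 ⇒ 0x1F007 (P1/RW1/US1/PS0)
  lvl1: tbl 0x1F, slot 5 ⇒ 0x22007 (P1/RW1/US1/PS0)
  ✓ 0x2258E  — 2 lookups
#1 VA=0x300FC27 (w,user):
  lvl0: tbl 0x1C, slot 24 ⇒ 0x24007 (P1/RW1/US1/PS0)
  lvl1: tbl 0x24, slot 15 ⇒ 0x5E006 (P0/RW1/US1/PS0)
  ✗ PAGE_NOT_PRESENT  [2 reads]

TLB: [["0x2605", "0x22"]]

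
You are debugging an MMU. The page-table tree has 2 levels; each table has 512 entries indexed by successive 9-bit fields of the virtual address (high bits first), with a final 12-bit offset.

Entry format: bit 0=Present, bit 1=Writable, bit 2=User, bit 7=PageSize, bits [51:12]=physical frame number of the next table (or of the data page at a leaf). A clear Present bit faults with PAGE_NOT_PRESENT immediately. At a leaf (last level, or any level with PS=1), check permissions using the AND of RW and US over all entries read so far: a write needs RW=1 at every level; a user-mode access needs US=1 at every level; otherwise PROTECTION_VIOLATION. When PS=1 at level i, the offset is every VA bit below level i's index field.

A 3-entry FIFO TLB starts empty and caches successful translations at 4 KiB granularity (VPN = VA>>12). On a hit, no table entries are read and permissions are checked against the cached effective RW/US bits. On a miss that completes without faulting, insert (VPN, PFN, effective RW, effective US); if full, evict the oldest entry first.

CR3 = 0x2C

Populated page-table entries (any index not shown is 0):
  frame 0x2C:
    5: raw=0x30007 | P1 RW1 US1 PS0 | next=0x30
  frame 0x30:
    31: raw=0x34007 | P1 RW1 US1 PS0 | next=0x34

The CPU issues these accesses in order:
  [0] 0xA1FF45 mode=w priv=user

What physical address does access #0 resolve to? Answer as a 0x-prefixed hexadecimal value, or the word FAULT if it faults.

Trace:
#0 VA=0xA1FF45 (w,user):
  [0] read 0x2C idx=5: raw=0x30007 flags P=1 W=1 U=1 S=0
  [1] read 0x30 idx=31: raw=0x34007 flags P=1 W=1 U=1 S=0
  ✓ 0x34F45  — 2 lookups

Access #0 PA: 0x34F45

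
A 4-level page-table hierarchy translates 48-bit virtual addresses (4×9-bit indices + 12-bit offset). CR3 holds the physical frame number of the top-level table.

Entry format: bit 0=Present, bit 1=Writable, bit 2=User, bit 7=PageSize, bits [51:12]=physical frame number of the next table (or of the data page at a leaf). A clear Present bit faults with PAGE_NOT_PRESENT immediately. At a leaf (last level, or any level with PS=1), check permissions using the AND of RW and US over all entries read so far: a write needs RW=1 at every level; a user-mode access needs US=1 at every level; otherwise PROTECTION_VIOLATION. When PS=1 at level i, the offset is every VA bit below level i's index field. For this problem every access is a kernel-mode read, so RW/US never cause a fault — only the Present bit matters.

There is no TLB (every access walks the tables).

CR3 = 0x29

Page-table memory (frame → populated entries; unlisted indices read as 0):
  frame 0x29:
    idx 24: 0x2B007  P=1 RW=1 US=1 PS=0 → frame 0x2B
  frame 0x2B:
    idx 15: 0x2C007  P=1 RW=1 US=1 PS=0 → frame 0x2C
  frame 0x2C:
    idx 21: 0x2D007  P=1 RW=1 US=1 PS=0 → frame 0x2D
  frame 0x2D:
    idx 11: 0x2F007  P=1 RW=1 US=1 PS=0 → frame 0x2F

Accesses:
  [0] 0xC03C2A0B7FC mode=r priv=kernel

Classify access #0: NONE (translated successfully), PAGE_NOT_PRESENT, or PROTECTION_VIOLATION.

Walk each access:
#0 VA=0xC03C2A0B7FC (r,kernel):
  lvl0: tbl 0x29, slot 24 ⇒ 0x2B007 (P1/RW1/US1/PS0)
  lvl1: tbl 0x2B, slot 15 ⇒ 0x2C007 (P1/RW1/US1/PS0)
  lvl2: tbl 0x2C, slot 21 ⇒ 0x2D007 (P1/RW1/US1/PS0)
  lvl3: tbl 0x2D, slot 11 ⇒ 0x2F007 (P1/RW1/US1/PS0)
  ⇒ phys 0x2F7FC  [4 reads]

Access #0 fault: NONE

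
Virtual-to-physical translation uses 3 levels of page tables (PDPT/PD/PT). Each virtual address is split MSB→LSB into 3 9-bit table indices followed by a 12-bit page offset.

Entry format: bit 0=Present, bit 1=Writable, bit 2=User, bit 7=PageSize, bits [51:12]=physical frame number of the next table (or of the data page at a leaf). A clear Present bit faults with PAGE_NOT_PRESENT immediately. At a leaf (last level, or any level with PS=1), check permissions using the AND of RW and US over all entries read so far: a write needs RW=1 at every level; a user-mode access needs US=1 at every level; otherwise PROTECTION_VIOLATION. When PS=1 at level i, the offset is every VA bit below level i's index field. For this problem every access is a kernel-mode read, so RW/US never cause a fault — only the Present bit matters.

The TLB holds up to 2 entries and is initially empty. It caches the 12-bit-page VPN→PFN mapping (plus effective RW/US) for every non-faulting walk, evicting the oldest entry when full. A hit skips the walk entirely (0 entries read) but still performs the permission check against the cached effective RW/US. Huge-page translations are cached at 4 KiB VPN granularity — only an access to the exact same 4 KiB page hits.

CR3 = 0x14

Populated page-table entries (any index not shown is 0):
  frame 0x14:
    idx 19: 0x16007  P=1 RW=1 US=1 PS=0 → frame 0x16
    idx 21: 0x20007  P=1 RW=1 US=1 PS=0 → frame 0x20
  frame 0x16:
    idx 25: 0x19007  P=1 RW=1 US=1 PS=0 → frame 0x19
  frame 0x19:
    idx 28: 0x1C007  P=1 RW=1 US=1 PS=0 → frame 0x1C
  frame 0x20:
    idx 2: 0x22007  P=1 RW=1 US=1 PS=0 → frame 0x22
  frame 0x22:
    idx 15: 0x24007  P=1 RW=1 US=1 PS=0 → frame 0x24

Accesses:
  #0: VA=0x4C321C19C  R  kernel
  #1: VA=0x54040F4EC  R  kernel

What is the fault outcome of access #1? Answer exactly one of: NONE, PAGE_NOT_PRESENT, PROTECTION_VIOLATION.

Walk each access:
#0 VA=0x4C321C19C (r,kernel):
  L0 @0x14[19] → 0x16007  P=1,RW=1,US=1,PS=0
  L1 @0x16[25] → 0x19007  P=1,RW=1,US=1,PS=0
  L2 @0x19[28] → 0x1C007  P=1,RW=1,US=1,PS=0
  → PA=0x1C19C  (3 entries read)
#1 VA=0x54040F4EC (r,kernel):
  L0 @0x14[21] → 0x20007  P=1,RW=1,US=1,PS=0
  L1 @0x20[2] → 0x22007  P=1,RW=1,US=1,PS=0
  L2 @0x22[15] → 0x24007  P=1,RW=1,US=1,PS=0
  → PA=0x244EC  (3 entries read)

Access #1 fault: NONE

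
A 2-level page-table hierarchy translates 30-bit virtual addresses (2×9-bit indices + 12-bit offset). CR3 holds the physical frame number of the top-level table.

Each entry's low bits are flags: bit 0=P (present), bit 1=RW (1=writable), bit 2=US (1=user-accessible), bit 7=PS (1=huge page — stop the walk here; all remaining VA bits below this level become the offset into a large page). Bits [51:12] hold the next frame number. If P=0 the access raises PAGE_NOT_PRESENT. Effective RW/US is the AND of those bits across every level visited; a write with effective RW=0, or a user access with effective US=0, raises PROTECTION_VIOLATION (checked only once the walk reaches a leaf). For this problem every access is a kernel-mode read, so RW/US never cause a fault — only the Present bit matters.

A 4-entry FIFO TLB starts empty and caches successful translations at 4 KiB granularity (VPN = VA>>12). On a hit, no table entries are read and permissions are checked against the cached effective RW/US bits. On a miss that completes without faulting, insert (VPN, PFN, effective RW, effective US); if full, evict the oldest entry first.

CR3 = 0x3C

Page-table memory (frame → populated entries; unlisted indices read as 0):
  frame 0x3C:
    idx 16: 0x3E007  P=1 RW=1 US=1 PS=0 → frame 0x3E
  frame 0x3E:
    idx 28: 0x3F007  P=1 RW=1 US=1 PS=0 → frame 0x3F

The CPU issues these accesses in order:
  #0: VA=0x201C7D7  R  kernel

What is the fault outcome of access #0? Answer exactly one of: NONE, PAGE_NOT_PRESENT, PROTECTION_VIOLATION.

Walk each access:
#0 VA=0x201C7D7 (r,kernel):
  L0: frame=0x3C idx=16 entry=0x3E007 [P=1 RW=1 US=1 PS=0]
  L1: frame=0x3E idx=28 entry=0x3F007 [P=1 RW=1 US=1 PS=0]
  ✓ 0x3F7D7  — 2 lookups

Access #0 fault: NONE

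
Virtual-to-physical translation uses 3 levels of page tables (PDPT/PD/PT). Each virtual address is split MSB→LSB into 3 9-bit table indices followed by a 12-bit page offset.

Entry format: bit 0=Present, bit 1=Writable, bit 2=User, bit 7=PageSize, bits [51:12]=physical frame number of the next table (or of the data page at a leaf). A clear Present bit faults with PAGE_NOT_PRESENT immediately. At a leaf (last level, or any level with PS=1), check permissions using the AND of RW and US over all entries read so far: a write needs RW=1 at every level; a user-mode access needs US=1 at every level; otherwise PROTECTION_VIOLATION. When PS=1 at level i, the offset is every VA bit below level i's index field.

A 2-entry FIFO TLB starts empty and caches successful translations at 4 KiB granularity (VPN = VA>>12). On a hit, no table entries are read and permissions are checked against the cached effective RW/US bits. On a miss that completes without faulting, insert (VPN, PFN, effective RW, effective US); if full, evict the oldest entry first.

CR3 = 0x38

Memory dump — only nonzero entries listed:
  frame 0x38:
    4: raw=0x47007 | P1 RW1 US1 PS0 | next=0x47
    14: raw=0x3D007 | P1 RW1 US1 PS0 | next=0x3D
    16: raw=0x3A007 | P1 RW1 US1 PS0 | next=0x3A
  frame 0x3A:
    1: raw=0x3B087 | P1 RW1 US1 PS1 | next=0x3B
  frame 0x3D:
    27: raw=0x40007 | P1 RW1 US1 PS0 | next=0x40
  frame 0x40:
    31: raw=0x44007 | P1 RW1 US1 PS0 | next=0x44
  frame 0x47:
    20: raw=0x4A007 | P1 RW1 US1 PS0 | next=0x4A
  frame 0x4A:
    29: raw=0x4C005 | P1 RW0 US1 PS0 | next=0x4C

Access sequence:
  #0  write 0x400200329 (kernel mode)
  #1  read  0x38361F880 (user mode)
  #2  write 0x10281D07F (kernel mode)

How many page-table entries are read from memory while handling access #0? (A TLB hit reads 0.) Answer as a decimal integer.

Per-access translation:
#0 VA=0x400200329 (w,kernel):
  [0] read 0x38 idx=16: raw=0x3A007 flags P=1 W=1 U=1 S=0
  [1] read 0x3A idx=1: raw=0x3B087 flags P=1 W=1 U=1 S=1
  ✓ 0x3B329 (huge @L1)  — 2 lookups
#1 VA=0x38361F880 (r,user):
  [0] read 0x38 idx=14: raw=0x3D007 flags P=1 W=1 U=1 S=0
  [1] read 0x3D idx=27: raw=0x40007 flags P=1 W=1 U=1 S=0
  [2] read 0x40 idx=31: raw=0x44007 flags P=1 W=1 U=1 S=0
  ✓ 0x44880  — 3 lookups
#2 VA=0x10281D07F (w,kernel):
  [0] read 0x38 idx=4: raw=0x47007 flags P=1 W=1 U=1 S=0
  [1] read 0x47 idx=20: raw=0x4A007 flags P=1 W=1 U=1 S=0
  [2] read 0x4A idx=29: raw=0x4C005 flags P=1 W=0 U=1 S=0
  → PROTECTION_VIOLATION  (3 entries read)

Entries read for #0: 2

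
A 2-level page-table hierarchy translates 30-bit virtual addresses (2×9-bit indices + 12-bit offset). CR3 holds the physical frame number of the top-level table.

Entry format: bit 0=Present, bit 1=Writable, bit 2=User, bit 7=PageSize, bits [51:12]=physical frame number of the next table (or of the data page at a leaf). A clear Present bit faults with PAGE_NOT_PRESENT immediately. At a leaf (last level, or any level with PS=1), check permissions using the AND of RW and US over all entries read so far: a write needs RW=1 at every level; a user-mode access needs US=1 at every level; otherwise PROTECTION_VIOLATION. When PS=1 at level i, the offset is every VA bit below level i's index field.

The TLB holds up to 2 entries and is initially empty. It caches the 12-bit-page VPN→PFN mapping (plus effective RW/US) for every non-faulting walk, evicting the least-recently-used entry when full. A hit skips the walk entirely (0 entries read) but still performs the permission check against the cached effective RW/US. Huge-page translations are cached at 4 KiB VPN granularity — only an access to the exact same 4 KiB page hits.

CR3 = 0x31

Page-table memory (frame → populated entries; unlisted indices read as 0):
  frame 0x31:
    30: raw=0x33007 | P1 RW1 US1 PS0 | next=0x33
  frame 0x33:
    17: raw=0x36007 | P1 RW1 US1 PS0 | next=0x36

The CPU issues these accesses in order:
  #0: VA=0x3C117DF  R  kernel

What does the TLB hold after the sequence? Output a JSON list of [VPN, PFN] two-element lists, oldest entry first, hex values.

Trace:
#0 VA=0x3C117DF (r,kernel):
  lvl0: tbl 0x31, slot 30 ⇒ 0x33007 (P1/RW1/US1/PS0)
  lvl1: tbl 0x33, slot 17 ⇒ 0x36007 (P1/RW1/US1/PS0)
  → PA=0x367DF  (2 entries read)

TLB: [["0x3C11", "0x36"]]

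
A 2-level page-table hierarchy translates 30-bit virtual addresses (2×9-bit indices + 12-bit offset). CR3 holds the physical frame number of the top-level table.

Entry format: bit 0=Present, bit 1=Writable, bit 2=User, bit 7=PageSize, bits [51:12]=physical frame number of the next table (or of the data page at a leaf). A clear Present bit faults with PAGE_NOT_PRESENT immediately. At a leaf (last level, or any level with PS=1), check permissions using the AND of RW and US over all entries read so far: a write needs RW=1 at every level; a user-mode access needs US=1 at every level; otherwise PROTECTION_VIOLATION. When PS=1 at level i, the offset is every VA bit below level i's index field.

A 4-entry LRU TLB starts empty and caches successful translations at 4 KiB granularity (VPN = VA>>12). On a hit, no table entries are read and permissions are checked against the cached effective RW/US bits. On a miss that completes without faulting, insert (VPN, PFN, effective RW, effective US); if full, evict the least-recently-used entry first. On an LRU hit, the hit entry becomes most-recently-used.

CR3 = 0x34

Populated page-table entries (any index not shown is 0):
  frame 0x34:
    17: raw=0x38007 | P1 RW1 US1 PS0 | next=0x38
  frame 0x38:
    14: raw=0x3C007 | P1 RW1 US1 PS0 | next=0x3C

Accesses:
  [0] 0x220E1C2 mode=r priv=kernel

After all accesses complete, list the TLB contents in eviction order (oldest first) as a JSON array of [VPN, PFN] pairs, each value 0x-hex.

Trace:
#0 VA=0x220E1C2 (r,kernel):
  L0 @0x34[17] → 0x38007  P=1,RW=1,US=1,PS=0
  L1 @0x38[14] → 0x3C007  P=1,RW=1,US=1,PS=0
  ✓ 0x3C1C2  — 2 lookups

TLB: [["0x220E", "0x3C"]]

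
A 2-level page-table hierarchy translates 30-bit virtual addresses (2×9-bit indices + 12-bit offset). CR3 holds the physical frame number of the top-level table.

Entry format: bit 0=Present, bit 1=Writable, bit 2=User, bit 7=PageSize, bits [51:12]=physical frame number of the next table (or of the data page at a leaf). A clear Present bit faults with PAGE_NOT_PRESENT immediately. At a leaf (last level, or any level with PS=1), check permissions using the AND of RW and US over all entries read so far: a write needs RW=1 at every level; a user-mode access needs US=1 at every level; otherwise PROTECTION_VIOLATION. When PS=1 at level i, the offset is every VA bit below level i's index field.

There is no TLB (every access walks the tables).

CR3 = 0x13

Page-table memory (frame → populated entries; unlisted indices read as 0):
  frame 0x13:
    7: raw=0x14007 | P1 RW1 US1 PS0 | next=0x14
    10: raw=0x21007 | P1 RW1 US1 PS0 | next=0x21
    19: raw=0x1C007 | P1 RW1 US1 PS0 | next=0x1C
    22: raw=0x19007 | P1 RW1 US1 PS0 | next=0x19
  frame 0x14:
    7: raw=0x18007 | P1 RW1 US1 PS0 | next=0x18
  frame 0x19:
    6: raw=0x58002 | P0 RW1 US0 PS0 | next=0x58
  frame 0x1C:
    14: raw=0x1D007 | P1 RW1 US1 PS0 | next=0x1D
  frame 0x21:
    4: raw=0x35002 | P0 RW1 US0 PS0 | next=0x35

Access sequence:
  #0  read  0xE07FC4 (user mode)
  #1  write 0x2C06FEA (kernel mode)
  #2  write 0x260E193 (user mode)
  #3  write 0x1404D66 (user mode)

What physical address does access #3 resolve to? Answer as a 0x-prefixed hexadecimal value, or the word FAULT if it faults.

Per-access translation:
#0 VA=0xE07FC4 (r,user):
  L0 @0x13[7] → 0x14007  P=1,RW=1,US=1,PS=0
  L1 @0x14[7] → 0x18007  P=1,RW=1,US=1,PS=0
  ⇒ phys 0x18FC4  [2 reads]
#1 VA=0x2C06FEA (w,kernel):
  L0 @0x13[22] → 0x19007  P=1,RW=1,US=1,PS=0
  L1 @0x19[6] → 0x58002  P=0,RW=1,US=0,PS=0
  → PAGE_NOT_PRESENT  (2 entries read)
#2 VA=0x260E193 (w,user):
  L0 @0x13[19] → 0x1C007  P=1,RW=1,US=1,PS=0
  L1 @0x1C[14] → 0x1D007  P=1,RW=1,US=1,PS=0
  ⇒ phys 0x1D193  [2 reads]
#3 VA=0x1404D66 (w,user):
  L0 @0x13[10] → 0x21007  P=1,RW=1,US=1,PS=0
  L1 @0x21[4] → 0x35002  P=0,RW=1,US=0,PS=0
  → PAGE_NOT_PRESENT  (2 entries read)

Access #3 PA: FAULT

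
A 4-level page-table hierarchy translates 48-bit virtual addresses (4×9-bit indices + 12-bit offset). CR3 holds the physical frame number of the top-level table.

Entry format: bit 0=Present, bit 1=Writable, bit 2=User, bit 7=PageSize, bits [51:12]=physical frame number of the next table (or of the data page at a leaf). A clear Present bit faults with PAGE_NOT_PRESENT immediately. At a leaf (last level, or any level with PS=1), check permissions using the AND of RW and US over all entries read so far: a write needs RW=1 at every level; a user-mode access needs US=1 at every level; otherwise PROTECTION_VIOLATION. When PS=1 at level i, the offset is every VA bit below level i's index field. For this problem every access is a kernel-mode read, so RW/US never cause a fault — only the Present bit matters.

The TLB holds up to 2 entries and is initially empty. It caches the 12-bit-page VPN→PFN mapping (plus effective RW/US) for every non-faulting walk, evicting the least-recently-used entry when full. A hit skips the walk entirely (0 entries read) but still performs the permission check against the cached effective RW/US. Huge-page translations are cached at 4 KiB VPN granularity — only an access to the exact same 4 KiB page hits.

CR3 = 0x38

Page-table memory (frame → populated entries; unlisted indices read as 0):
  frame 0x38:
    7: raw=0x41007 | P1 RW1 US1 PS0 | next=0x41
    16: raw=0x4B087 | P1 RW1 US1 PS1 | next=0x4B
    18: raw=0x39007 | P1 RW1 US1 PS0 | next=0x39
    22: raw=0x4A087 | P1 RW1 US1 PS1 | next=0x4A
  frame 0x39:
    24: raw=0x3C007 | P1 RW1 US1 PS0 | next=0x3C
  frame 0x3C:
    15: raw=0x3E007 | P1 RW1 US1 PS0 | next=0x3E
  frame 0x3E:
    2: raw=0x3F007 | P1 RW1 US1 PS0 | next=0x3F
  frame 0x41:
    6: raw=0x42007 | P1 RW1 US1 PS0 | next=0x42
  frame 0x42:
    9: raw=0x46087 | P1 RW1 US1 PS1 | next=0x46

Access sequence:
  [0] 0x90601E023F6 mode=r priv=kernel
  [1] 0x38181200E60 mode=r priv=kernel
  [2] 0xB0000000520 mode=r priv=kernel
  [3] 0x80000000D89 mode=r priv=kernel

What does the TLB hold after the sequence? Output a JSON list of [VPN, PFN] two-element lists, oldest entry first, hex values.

Per-access translation:
#0 VA=0x90601E023F6 (r,kernel):
  L0 @0x38[18] → 0x39007  P=1,RW=1,US=1,PS=0
  L1 @0x39[24] → 0x3C007  P=1,RW=1,US=1,PS=0
  L2 @0x3C[15] → 0x3E007  P=1,RW=1,US=1,PS=0
  L3 @0x3E[2] → 0x3F007  P=1,RW=1,US=1,PS=0
  ⇒ phys 0x3F3F6  [4 reads]
#1 VA=0x38181200E60 (r,kernel):
  L0 @0x38[7] → 0x41007  P=1,RW=1,US=1,PS=0
  L1 @0x41[6] → 0x42007  P=1,RW=1,US=1,PS=0
  L2 @0x42[9] → 0x46087  P=1,RW=1,US=1,PS=1
  ⇒ phys 0x46E60 (huge @L2)  [3 reads]
#2 VA=0xB0000000520 (r,kernel):
  L0 @0x38[22] → 0x4A087  P=1,RW=1,US=1,PS=1
  ⇒ phys 0x4A520 (huge @L0)  [1 reads]
#3 VA=0x80000000D89 (r,kernel):
  L0 @0x38[16] → 0x4B087  P=1,RW=1,US=1,PS=1
  ⇒ phys 0x4BD89 (huge @L0)  [1 reads]

TLB: [["0xB0000000", "0x4A"], ["0x80000000", "0x4B"]]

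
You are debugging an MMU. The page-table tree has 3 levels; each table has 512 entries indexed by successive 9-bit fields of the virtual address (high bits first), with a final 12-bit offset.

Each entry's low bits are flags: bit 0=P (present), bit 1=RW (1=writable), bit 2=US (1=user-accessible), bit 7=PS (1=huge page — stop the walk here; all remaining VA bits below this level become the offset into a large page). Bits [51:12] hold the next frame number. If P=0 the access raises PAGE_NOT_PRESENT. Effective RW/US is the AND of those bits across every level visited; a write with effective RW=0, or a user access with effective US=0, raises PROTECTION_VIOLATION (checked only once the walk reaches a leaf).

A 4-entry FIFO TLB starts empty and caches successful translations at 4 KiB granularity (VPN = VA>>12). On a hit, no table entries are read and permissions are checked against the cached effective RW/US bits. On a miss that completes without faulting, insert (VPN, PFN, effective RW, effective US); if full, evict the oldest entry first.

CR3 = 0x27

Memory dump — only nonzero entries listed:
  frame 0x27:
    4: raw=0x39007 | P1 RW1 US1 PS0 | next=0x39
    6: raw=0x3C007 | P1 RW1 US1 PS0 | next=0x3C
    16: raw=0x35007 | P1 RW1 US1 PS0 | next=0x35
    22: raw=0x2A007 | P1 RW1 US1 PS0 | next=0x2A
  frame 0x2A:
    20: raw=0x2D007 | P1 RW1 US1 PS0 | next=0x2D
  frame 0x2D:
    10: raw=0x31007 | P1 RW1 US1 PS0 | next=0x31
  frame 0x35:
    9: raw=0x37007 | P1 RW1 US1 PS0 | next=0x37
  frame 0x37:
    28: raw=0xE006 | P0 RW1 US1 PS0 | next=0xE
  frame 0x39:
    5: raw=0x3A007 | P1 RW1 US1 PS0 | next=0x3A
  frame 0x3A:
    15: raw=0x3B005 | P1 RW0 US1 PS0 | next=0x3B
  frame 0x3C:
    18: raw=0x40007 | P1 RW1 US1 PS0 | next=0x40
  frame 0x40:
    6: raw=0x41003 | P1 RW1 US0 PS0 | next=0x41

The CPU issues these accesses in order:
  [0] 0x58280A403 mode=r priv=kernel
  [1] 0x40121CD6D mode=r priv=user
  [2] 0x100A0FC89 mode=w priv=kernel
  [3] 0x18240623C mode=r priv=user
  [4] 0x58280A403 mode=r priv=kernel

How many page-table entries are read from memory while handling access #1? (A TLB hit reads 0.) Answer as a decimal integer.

Trace:
#0 VA=0x58280A403 (r,kernel):
  [0] read 0x27 idx=22: raw=0x2A007 flags P=1 W=1 U=1 S=0
  [1] read 0x2A idx=20: raw=0x2D007 flags P=1 W=1 U=1 S=0
  [2] read 0x2D idx=10: raw=0x31007 flags P=1 W=1 U=1 S=0
  ⇒ phys 0x31403  [3 reads]
#1 VA=0x40121CD6D (r,user):
  [0] read 0x27 idx=16: raw=0x35007 flags P=1 W=1 U=1 S=0
  [1] read 0x35 idx=9: raw=0x37007 flags P=1 W=1 U=1 S=0
  [2] read 0x37 idx=28: raw=0xE006 flags P=0 W=1 U=1 S=0
  ⇒ fault: PAGE_NOT_PRESENT  — 3 lookups
#2 VA=0x100A0FC89 (w,kernel):
  [0] read 0x27 idx=4: raw=0x39007 flags P=1 W=1 U=1 S=0
  [1] read 0x39 idx=5: raw=0x3A007 flags P=1 W=1 U=1 S=0
  [2] read 0x3A idx=15: raw=0x3B005 flags P=1 W=0 U=1 S=0
  ⇒ fault: PROTECTION_VIOLATION  — 3 lookups
#3 VA=0x18240623C (r,user):
  [0] read 0x27 idx=6: raw=0x3C007 flags P=1 W=1 U=1 S=0
  [1] read 0x3C idx=18: raw=0x40007 flags P=1 W=1 U=1 S=0
  [2] read 0x40 idx=6: raw=0x41003 flags P=1 W=1 U=0 S=0
  ⇒ fault: PROTECTION_VIOLATION  — 3 lookups
#4 VA=0x58280A403 (r,kernel):
  TLB hit vpn=0x58280A → PA=0x31403

Entries read for #1: 3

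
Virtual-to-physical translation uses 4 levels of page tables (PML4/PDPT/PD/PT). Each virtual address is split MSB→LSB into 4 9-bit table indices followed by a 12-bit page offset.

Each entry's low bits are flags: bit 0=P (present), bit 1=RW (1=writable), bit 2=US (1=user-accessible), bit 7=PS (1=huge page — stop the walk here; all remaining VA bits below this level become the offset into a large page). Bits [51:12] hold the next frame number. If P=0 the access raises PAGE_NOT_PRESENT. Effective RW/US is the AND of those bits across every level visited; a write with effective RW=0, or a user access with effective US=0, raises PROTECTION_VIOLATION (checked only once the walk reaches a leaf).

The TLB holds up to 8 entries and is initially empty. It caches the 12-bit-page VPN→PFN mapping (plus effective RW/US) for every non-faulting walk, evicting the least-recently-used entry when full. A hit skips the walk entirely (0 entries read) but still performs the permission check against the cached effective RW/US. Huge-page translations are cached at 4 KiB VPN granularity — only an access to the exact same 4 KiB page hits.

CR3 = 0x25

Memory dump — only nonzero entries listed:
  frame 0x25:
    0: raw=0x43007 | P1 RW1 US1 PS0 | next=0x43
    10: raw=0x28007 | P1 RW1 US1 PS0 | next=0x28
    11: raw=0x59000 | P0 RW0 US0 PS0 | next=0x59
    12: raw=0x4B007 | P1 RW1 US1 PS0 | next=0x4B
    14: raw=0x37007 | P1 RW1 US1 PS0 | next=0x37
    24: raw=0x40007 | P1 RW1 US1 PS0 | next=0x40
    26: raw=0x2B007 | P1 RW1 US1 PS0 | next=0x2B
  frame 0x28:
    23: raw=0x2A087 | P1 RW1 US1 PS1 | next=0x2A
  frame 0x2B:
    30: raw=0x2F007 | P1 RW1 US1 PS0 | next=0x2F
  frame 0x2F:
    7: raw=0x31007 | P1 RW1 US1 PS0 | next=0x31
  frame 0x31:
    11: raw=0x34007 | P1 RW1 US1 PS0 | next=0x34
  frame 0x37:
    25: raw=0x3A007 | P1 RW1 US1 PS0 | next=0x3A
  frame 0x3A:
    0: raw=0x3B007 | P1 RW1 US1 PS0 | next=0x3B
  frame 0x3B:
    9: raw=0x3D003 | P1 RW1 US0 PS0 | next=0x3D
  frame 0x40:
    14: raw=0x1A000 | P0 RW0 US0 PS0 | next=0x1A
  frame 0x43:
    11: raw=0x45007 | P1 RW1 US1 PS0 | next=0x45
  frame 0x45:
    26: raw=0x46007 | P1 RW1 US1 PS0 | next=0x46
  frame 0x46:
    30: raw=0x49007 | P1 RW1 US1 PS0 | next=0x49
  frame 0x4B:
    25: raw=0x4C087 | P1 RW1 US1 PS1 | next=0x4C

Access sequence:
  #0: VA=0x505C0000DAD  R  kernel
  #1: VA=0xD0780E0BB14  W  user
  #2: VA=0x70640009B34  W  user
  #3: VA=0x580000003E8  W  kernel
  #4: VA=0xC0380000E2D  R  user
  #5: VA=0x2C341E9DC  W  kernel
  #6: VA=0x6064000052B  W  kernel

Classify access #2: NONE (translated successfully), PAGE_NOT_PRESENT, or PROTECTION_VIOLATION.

Trace:
#0 VA=0x505C0000DAD (r,kernel):
  L0: frame=0x25 idx=10 entry=0x28007 [P=1 RW=1 US=1 PS=0]
  L1: frame=0x28 idx=23 entry=0x2A087 [P=1 RW=1 US=1 PS=1]
  ✓ 0x2ADAD (huge @L1)  — 2 lookups
#1 VA=0xD0780E0BB14 (w,user):
  L0: frame=0x25 idx=26 entry=0x2B007 [P=1 RW=1 US=1 PS=0]
  L1: frame=0x2B idx=30 entry=0x2F007 [P=1 RW=1 US=1 PS=0]
  L2: frame=0x2F idx=7 entry=0x31007 [P=1 RW=1 US=1 PS=0]
  L3: frame=0x31 idx=11 entry=0x34007 [P=1 RW=1 US=1 PS=0]
  ✓ 0x34B14  — 4 lookups
#2 VA=0x70640009B34 (w,user):
  L0: frame=0x25 idx=14 entry=0x37007 [P=1 RW=1 US=1 PS=0]
  L1: frame=0x37 idx=25 entry=0x3A007 [P=1 RW=1 US=1 PS=0]
  L2: frame=0x3A idx=0 entry=0x3B007 [P=1 RW=1 US=1 PS=0]
  L3: frame=0x3B idx=9 entry=0x3D003 [P=1 RW=1 US=0 PS=0]
  ⇒ fault: PROTECTION_VIOLATION  — 4 lookups
#3 VA=0x580000003E8 (w,kernel):
  L0: frame=0x25 idx=11 entry=0x59000 [P=0 RW=0 US=0 PS=0]
  ⇒ fault: PAGE_NOT_PRESENT  — 1 lookups
#4 VA=0xC0380000E2D (r,user):
  L0: frame=0x25 idx=24 entry=0x40007 [P=1 RW=1 US=1 PS=0]
  L1: frame=0x40 idx=14 entry=0x1A000 [P=0 RW=0 US=0 PS=0]
  ⇒ fault: PAGE_NOT_PRESENT  — 2 lookups
#5 VA=0x2C341E9DC (w,kernel):
  L0: frame=0x25 idx=0 entry=0x43007 [P=1 RW=1 US=1 PS=0]
  L1: frame=0x43 idx=11 entry=0x45007 [P=1 RW=1 US=1 PS=0]
  L2: frame=0x45 idx=26 entry=0x46007 [P=1 RW=1 US=1 PS=0]
  L3: frame=0x46 idx=30 entry=0x49007 [P=1 RW=1 US=1 PS=0]
  ✓ 0x499DC  — 4 lookups
#6 VA=0x6064000052B (w,kernel):
  L0: frame=0x25 idx=12 entry=0x4B007 [P=1 RW=1 US=1 PS=0]
  L1: frame=0x4B idx=25 entry=0x4C087 [P=1 RW=1 US=1 PS=1]
  ✓ 0x4C52B (huge @L1)  — 2 lookups

Access #2 fault: PROTECTION_VIOLATION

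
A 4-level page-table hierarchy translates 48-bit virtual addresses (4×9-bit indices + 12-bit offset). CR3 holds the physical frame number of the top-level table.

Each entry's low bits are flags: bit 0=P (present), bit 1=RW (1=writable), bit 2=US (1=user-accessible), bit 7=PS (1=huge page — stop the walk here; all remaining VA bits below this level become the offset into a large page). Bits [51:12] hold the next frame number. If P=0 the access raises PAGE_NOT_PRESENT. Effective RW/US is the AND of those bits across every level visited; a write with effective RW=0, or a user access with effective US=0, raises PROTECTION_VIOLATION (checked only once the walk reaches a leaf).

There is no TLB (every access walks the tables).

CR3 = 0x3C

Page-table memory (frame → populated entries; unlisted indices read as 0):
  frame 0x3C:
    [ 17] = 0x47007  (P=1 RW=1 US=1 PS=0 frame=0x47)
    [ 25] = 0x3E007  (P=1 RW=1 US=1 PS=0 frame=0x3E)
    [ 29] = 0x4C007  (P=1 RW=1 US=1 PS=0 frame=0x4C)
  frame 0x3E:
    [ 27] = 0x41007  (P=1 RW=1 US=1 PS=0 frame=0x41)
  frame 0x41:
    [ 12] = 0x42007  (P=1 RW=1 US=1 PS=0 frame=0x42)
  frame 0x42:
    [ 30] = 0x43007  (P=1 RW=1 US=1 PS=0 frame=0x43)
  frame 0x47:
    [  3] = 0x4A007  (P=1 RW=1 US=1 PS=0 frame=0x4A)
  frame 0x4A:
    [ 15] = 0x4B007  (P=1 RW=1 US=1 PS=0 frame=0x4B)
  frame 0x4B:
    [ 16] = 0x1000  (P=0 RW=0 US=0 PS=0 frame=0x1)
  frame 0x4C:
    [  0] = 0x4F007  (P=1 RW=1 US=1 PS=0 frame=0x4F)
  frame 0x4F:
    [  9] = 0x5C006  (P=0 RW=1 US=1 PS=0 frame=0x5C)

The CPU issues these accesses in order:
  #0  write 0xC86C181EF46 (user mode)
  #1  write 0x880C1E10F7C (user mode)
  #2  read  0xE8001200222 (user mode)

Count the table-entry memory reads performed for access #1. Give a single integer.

Walk each access:
#0 VA=0xC86C181EF46 (w,user):
  [0] read 0x3C idx=25: raw=0x3E007 flags P=1 W=1 U=1 S=0
  [1] read 0x3E idx=27: raw=0x41007 flags P=1 W=1 U=1 S=0
  [2] read 0x41 idx=12: raw=0x42007 flags P=1 W=1 U=1 S=0
  [3] read 0x42 idx=30: raw=0x43007 flags P=1 W=1 U=1 S=0
  → PA=0x43F46  (4 entries read)
#1 VA=0x880C1E10F7C (w,user):
  [0] read 0x3C idx=17: raw=0x47007 flags P=1 W=1 U=1 S=0
  [1] read 0x47 idx=3: raw=0x4A007 flags P=1 W=1 U=1 S=0
  [2] read 0x4A idx=15: raw=0x4B007 flags P=1 W=1 U=1 S=0
  [3] read 0x4B idx=16: raw=0x1000 flags P=0 W=0 U=0 S=0
  → PAGE_NOT_PRESENT  (4 entries read)
#2 VA=0xE8001200222 (r,user):
  [0] read 0x3C idx=29: raw=0x4C007 flags P=1 W=1 U=1 S=0
  [1] read 0x4C idx=0: raw=0x4F007 flags P=1 W=1 U=1 S=0
  [2] read 0x4F idx=9: raw=0x5C006 flags P=0 W=1 U=1 S=0
  → PAGE_NOT_PRESENT  (3 entries read)

Entries read for #1: 4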